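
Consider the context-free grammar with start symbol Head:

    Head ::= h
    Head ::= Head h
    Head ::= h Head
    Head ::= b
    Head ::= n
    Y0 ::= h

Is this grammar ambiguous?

Ambiguous

Witness: h h

Derivation 1: Head ⇒ Head h ⇒ h h
Derivation 2: Head ⇒ h Head ⇒ h h

Two distinct leftmost derivations for the same string.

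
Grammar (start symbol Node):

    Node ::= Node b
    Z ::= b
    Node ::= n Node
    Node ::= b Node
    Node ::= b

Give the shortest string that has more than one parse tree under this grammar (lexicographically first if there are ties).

b b

length 1: no string has ≥2 trees
length 2: b b has 2 parse trees

Two derivations of b b:
  Node ⇒ Node b ⇒ b b
  Node ⇒ b Node ⇒ b b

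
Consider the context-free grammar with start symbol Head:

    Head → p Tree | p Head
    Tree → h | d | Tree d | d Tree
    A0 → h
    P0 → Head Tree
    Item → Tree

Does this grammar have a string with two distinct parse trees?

Witness: p d d

Derivation 1: Head ⇒ p Tree ⇒ p Tree d ⇒ p d d
Derivation 2: Head ⇒ p Tree ⇒ p d Tree ⇒ p d d

Two distinct leftmost derivations for the same string.

Ambiguous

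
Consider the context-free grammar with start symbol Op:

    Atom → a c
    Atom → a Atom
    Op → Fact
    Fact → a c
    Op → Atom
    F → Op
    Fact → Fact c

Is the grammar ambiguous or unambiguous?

Ambiguous

Witness: a c

Derivation 1: Op ⇒ Fact ⇒ a c
Derivation 2: Op ⇒ Atom ⇒ a c

Two distinct leftmost derivations for the same string.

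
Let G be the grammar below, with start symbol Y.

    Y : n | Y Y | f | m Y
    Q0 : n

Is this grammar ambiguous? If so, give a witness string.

Ambiguous

Witness: f f f

Derivation 1: Y ⇒ Y Y ⇒ Y Y Y ⇒ f Y Y ⇒ f f Y ⇒ f f f
Derivation 2: Y ⇒ Y Y ⇒ f Y ⇒ f Y Y ⇒ f f Y ⇒ f f f

Two distinct leftmost derivations for the same string.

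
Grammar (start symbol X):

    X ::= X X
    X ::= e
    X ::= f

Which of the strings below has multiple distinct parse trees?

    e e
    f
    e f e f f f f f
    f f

e e: 1 tree
f: 1 tree
e f e f f f f f: 429 trees
f f: 1 tree

e f e f f f f f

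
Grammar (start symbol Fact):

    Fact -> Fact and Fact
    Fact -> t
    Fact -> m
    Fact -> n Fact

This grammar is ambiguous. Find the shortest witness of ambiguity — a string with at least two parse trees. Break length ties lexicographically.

n m and m

length 1: no string has ≥2 trees
length 2: no string has ≥2 trees
length 3: no string has ≥2 trees
length 4: n m and m has 2 parse trees

Two derivations of n m and m:
  Fact ⇒ Fact and Fact ⇒ n Fact and Fact ⇒ n m and Fact ⇒ n m and m
  Fact ⇒ n Fact ⇒ n Fact and Fact ⇒ n m and Fact ⇒ n m and m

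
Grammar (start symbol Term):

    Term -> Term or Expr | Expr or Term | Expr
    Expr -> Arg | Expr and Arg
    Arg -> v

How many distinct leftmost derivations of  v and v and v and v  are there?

1

Parse trees for v and v and v and v:
  [Term [Expr [Expr [Expr [Expr [Arg v]] and [Arg v]] and [Arg v]] and [Arg v]]]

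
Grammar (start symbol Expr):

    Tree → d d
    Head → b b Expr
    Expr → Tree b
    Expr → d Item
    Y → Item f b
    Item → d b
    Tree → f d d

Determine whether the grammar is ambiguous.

Witness: d d b

Derivation 1: Expr ⇒ Tree b ⇒ d d b
Derivation 2: Expr ⇒ d Item ⇒ d d b

Two distinct leftmost derivations for the same string.

Ambiguous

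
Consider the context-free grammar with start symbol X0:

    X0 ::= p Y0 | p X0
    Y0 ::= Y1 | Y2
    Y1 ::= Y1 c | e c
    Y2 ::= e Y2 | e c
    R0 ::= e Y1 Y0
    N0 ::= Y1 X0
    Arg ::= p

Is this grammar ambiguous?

Ambiguous

Witness: p e c

Derivation 1: X0 ⇒ p Y0 ⇒ p Y1 ⇒ p e c
Derivation 2: X0 ⇒ p Y0 ⇒ p Y2 ⇒ p e c

Two distinct leftmost derivations for the same string.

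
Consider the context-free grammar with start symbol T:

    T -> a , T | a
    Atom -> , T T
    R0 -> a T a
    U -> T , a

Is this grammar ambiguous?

(Atom, R0, U are unreachable from T, so their rules don't affect L(T).) Right-recursive list with a separator: after each atom, whether the separator follows determines the rule. One parse per string.

Unambiguous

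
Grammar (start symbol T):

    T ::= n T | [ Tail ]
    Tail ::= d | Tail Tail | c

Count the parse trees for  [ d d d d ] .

Parse trees for [ d d d d ]:
  [T [ [Tail [Tail d] [Tail [Tail d] [Tail [Tail d] [Tail d]]]] ]]
  [T [ [Tail [Tail d] [Tail [Tail [Tail d] [Tail d]] [Tail d]]] ]]
  [T [ [Tail [Tail [Tail d] [Tail d]] [Tail [Tail d] [Tail d]]] ]]
  [T [ [Tail [Tail [Tail d] [Tail [Tail d] [Tail d]]] [Tail d]] ]]
  [T [ [Tail [Tail [Tail [Tail d] [Tail d]] [Tail d]] [Tail d]] ]]

5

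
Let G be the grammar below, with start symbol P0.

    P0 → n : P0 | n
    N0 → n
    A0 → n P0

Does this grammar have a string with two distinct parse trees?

(N0, A0 are unreachable from P0, so their rules don't affect L(P0).) Right-recursive list with a separator: after each atom, whether the separator follows determines the rule. One parse per string.

Unambiguous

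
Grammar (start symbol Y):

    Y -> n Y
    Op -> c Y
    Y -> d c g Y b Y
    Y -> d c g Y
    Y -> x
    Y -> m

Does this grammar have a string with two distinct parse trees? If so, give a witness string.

Ambiguous

Witness: d c g d c g m b m

Derivation 1: Y ⇒ d c g Y b Y ⇒ d c g d c g Y b Y ⇒ d c g d c g m b Y ⇒ d c g d c g m b m
Derivation 2: Y ⇒ d c g Y ⇒ d c g d c g Y b Y ⇒ d c g d c g m b Y ⇒ d c g d c g m b m

Two distinct leftmost derivations for the same string.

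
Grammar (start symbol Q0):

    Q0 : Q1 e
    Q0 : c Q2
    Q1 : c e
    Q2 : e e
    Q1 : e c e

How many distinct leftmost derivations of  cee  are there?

2

Parse trees for cee:
  [Q0 [Q1 c e] e]
  [Q0 c [Q2 e e]]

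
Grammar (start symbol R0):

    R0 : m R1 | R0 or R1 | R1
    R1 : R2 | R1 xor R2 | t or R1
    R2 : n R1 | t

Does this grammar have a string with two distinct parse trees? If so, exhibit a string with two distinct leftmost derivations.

Witness: t or t

Derivation 1: R0 ⇒ R0 or R1 ⇒ R1 or R1 ⇒ R2 or R1 ⇒ t or R1 ⇒ t or R2 ⇒ t or t
Derivation 2: R0 ⇒ R1 ⇒ t or R1 ⇒ t or R2 ⇒ t or t

Two distinct leftmost derivations for the same string.

Ambiguous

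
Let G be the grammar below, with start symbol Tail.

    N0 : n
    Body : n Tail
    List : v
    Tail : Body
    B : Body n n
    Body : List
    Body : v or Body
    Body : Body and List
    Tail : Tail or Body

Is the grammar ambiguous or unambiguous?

Ambiguous

Witness: v or v

Derivation 1: Tail ⇒ Body ⇒ v or Body ⇒ v or List ⇒ v or v
Derivation 2: Tail ⇒ Tail or Body ⇒ Body or Body ⇒ List or Body ⇒ v or Body ⇒ v or List ⇒ v or v

Two distinct leftmost derivations for the same string.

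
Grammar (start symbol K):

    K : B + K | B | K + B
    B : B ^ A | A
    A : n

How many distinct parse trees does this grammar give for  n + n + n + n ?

8

Parse trees for n + n + n + n:
  [K [B [A n]] + [K [B [A n]] + [K [B [A n]] + [K [B [A n]]]]]]
  [K [B [A n]] + [K [B [A n]] + [K [K [B [A n]]] + [B [A n]]]]]
  [K [B [A n]] + [K [K [B [A n]] + [K [B [A n]]]] + [B [A n]]]]
  [K [B [A n]] + [K [K [K [B [A n]]] + [B [A n]]] + [B [A n]]]]
  [K [K [B [A n]] + [K [B [A n]] + [K [B [A n]]]]] + [B [A n]]]
  [K [K [B [A n]] + [K [K [B [A n]]] + [B [A n]]]] + [B [A n]]]
  [K [K [K [B [A n]] + [K [B [A n]]]] + [B [A n]]] + [B [A n]]]
  [K [K [K [K [B [A n]]] + [B [A n]]] + [B [A n]]] + [B [A n]]]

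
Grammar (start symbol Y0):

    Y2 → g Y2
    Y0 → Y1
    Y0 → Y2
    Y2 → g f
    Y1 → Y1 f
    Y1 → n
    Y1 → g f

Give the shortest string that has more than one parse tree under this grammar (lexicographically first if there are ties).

g f

length 1: no string has ≥2 trees
length 2: g f has 2 parse trees

Two derivations of g f:
  Y0 ⇒ Y1 ⇒ g f
  Y0 ⇒ Y2 ⇒ g f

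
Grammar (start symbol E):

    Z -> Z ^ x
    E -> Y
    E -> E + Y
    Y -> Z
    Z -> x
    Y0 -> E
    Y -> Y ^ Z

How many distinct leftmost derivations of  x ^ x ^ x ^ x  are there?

Parse trees for x ^ x ^ x ^ x:
  [E [Y [Z [Z [Z [Z x] ^ x] ^ x] ^ x]]]
  [E [Y [Y [Z x]] ^ [Z [Z [Z x] ^ x] ^ x]]]
  [E [Y [Y [Z [Z x] ^ x]] ^ [Z [Z x] ^ x]]]
  [E [Y [Y [Y [Z x]] ^ [Z x]] ^ [Z [Z x] ^ x]]]
  [E [Y [Y [Z [Z [Z x] ^ x] ^ x]] ^ [Z x]]]
  [E [Y [Y [Y [Z x]] ^ [Z [Z x] ^ x]] ^ [Z x]]]
  [E [Y [Y [Y [Z [Z x] ^ x]] ^ [Z x]] ^ [Z x]]]
  [E [Y [Y [Y [Y [Z x]] ^ [Z x]] ^ [Z x]] ^ [Z x]]]

8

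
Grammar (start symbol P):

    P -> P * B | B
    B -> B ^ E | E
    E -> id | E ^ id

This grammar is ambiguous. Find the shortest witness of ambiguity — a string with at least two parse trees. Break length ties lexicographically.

id ^ id

length 1: no string has ≥2 trees
length 3: id ^ id has 2 parse trees

Two derivations of id ^ id:
  P ⇒ B ⇒ B ^ E ⇒ E ^ E ⇒ id ^ E ⇒ id ^ id
  P ⇒ B ⇒ E ⇒ E ^ id ⇒ id ^ id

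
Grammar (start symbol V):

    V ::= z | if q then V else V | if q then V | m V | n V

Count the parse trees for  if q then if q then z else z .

Parse trees for if q then if q then z else z:
  [V if q then [V if q then [V z]] else [V z]]
  [V if q then [V if q then [V z] else [V z]]]

2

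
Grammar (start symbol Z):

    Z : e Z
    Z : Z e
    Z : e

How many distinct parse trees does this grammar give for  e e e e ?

Parse trees for e e e e:
  [Z e [Z e [Z e [Z e]]]]
  [Z e [Z e [Z [Z e] e]]]
  [Z e [Z [Z e [Z e]] e]]
  [Z e [Z [Z [Z e] e] e]]
  [Z [Z e [Z e [Z e]]] e]
  [Z [Z e [Z [Z e] e]] e]
  [Z [Z [Z e [Z e]] e] e]
  [Z [Z [Z [Z e] e] e] e]

8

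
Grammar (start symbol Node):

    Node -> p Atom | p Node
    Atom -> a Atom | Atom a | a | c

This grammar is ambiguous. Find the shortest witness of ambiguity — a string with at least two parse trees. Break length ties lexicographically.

p a a

length 2: no string has ≥2 trees
length 3: p a a has 2 parse trees

Two derivations of p a a:
  Node ⇒ p Atom ⇒ p a Atom ⇒ p a a
  Node ⇒ p Atom ⇒ p Atom a ⇒ p a a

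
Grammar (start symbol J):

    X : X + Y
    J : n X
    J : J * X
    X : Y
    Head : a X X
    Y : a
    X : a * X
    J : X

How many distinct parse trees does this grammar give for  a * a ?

2

Parse trees for a * a:
  [J [J [X [Y a]]] * [X [Y a]]]
  [J [X a * [X [Y a]]]]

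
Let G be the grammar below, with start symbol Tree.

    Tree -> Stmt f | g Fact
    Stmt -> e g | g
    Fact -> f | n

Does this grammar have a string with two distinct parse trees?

Ambiguous

Witness: g f

Derivation 1: Tree ⇒ Stmt f ⇒ g f
Derivation 2: Tree ⇒ g Fact ⇒ g f

Two distinct leftmost derivations for the same string.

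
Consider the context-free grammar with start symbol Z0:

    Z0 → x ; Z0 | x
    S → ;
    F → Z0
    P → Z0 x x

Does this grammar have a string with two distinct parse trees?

Only Z0 is reachable from Z0; ignoring the rest: The reachable grammar is A → atom sep A | atom. Each atom is followed by either the separator (recurse) or end-of-string (stop) — no choice point.

Unambiguous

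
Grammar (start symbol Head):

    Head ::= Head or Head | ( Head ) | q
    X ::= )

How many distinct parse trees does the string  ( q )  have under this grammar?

Parse trees for ( q ):
  [Head ( [Head q] )]

1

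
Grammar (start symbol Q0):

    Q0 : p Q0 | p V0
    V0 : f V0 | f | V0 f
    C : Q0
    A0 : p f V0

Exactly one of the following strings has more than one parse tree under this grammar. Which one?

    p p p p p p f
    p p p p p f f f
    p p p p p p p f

p p p p p f f f

p p p p p p f: 1 tree
p p p p p f f f: 4 trees
p p p p p p p f: 1 tree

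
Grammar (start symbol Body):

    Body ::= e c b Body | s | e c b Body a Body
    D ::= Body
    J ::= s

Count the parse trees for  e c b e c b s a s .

Parse trees for e c b e c b s a s:
  [Body e c b [Body e c b [Body s] a [Body s]]]
  [Body e c b [Body e c b [Body s]] a [Body s]]

2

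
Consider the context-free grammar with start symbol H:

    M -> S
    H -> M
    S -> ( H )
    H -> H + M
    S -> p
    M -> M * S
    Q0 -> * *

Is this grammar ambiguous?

Unambiguous

(Q0 is unreachable from H, so its rules don't affect L(H).) H → H + M | M  ;  M → M * S | S  — a left-associative chain with S at the bottom. Each string factors uniquely by precedence.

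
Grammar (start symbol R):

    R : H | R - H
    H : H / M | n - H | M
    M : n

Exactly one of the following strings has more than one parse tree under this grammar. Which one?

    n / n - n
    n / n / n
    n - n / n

n / n - n: 1 tree
n / n / n: 1 tree
n - n / n: 3 trees

n - n / n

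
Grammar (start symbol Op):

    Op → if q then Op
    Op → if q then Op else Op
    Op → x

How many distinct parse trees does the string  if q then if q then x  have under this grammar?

Parse trees for if q then if q then x:
  [Op if q then [Op if q then [Op x]]]

1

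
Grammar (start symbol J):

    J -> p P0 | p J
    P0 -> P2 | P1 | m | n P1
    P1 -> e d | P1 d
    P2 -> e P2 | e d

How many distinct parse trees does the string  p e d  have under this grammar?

2

Parse trees for p e d:
  [J p [P0 [P2 e d]]]
  [J p [P0 [P1 e d]]]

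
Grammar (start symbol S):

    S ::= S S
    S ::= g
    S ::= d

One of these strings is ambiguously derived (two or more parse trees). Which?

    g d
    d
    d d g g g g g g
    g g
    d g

g d: 1 tree
d: 1 tree
d d g g g g g g: 429 trees
g g: 1 tree
d g: 1 tree

d d g g g g g g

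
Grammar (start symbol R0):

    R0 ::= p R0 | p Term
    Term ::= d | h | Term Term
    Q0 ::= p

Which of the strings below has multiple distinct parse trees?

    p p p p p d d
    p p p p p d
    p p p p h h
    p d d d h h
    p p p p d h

p p p p p d d: 1 tree
p p p p p d: 1 tree
p p p p h h: 1 tree
p d d d h h: 14 trees
p p p p d h: 1 tree

p d d d h h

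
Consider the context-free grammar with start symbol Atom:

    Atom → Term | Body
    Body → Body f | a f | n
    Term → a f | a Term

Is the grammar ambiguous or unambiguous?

Witness: a f

Derivation 1: Atom ⇒ Term ⇒ a f
Derivation 2: Atom ⇒ Body ⇒ a f

Two distinct leftmost derivations for the same string.

Ambiguous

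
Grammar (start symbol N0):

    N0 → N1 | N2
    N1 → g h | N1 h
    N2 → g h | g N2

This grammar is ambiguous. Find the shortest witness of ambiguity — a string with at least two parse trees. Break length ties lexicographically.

length 2: g h has 2 parse trees

Two derivations of g h:
  N0 ⇒ N1 ⇒ g h
  N0 ⇒ N2 ⇒ g h

g h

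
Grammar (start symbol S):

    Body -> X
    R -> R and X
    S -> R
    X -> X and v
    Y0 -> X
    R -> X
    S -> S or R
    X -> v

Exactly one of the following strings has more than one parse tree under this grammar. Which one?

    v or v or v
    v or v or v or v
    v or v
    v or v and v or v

v or v or v: 1 tree
v or v or v or v: 1 tree
v or v: 1 tree
v or v and v or v: 2 trees

v or v and v or v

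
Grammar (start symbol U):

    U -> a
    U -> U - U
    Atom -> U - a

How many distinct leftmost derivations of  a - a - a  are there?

2

Parse trees for a - a - a:
  [U [U a] - [U [U a] - [U a]]]
  [U [U [U a] - [U a]] - [U a]]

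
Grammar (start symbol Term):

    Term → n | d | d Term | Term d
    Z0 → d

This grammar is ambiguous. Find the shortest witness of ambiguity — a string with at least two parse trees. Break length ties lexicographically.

length 1: no string has ≥2 trees
length 2: d d has 2 parse trees

Two derivations of d d:
  Term ⇒ d Term ⇒ d d
  Term ⇒ Term d ⇒ d d

d d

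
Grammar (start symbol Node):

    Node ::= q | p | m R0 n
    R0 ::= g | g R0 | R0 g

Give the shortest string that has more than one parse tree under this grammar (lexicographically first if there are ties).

length 1: no string has ≥2 trees
length 3: no string has ≥2 trees
length 4: m g g n has 2 parse trees

Two derivations of m g g n:
  Node ⇒ m R0 n ⇒ m g R0 n ⇒ m g g n
  Node ⇒ m R0 n ⇒ m R0 g n ⇒ m g g n

m g g n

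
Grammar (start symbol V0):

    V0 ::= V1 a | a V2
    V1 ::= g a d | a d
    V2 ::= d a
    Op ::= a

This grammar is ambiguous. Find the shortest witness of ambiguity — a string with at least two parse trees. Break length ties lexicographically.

length 3: a d a has 2 parse trees

Two derivations of a d a:
  V0 ⇒ V1 a ⇒ a d a
  V0 ⇒ a V2 ⇒ a d a

a d a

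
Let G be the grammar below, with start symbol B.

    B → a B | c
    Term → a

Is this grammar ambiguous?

Unambiguous

Only B is reachable from B; ignoring the rest: Restricted to the reachable nonterminals, every rule has the form A → t or A → t B, and no two rules for the same A share a first terminal. The grammar encodes a DFA — one run per string.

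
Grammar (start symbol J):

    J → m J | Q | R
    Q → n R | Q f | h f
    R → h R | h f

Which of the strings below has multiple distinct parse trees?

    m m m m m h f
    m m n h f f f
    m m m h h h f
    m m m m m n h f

m m m m m h f: 2 trees
m m n h f f f: 1 tree
m m m h h h f: 1 tree
m m m m m n h f: 1 tree

m m m m m h f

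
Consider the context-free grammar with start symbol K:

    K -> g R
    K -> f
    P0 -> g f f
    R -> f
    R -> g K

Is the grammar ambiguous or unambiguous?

(P0 is unreachable from K, so its rules don't affect L(K).) Restricted to the reachable nonterminals, every rule has the form A → t or A → t B, and no two rules for the same A share a first terminal. The grammar encodes a DFA — one run per string.

Unambiguous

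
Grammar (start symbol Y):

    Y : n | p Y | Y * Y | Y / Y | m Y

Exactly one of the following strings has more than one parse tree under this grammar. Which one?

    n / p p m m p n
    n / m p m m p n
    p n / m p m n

p n / m p m n

n / p p m m p n: 1 tree
n / m p m m p n: 1 tree
p n / m p m n: 2 trees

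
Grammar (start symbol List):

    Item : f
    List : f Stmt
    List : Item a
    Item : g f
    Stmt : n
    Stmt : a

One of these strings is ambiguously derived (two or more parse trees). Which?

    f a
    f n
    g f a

f a

f a: 2 trees
f n: 1 tree
g f a: 1 tree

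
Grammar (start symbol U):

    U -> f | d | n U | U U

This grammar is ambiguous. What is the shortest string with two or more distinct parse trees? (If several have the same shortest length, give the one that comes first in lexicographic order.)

length 1: no string has ≥2 trees
length 2: no string has ≥2 trees
length 3: d d d has 2 parse trees

Two derivations of d d d:
  U ⇒ U U ⇒ d U ⇒ d U U ⇒ d d U ⇒ d d d
  U ⇒ U U ⇒ U U U ⇒ d U U ⇒ d d U ⇒ d d d

d d d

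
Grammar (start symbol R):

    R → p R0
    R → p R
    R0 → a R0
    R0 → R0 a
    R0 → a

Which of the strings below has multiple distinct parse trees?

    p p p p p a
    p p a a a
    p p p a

p p a a a

p p p p p a: 1 tree
p p a a a: 4 trees
p p p a: 1 tree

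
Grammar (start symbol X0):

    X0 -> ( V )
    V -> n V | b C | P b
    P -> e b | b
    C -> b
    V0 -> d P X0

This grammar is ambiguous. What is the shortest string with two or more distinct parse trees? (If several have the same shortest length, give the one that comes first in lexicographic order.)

length 4: ( b b ) has 2 parse trees

Two derivations of ( b b ):
  X0 ⇒ ( V ) ⇒ ( b C ) ⇒ ( b b )
  X0 ⇒ ( V ) ⇒ ( P b ) ⇒ ( b b )

( b b )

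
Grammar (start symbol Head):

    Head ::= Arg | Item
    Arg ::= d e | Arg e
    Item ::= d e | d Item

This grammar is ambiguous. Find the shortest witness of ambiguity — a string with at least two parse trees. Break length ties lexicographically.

length 2: d e has 2 parse trees

Two derivations of d e:
  Head ⇒ Arg ⇒ d e
  Head ⇒ Item ⇒ d e

d e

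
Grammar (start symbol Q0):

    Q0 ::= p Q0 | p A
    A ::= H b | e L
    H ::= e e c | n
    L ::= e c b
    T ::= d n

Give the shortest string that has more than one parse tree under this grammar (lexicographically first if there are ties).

p e e c b

length 3: no string has ≥2 trees
length 4: no string has ≥2 trees
length 5: p e e c b has 2 parse trees

Two derivations of p e e c b:
  Q0 ⇒ p A ⇒ p H b ⇒ p e e c b
  Q0 ⇒ p A ⇒ p e L ⇒ p e e c b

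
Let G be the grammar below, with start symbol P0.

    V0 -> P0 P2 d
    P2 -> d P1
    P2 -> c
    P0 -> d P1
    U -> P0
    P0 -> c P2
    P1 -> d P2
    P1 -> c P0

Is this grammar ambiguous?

Unambiguous

Only P0, P1, P2 are reachable from P0; ignoring the rest: Each reachable nonterminal has at most one production per leading terminal, and all productions are right-linear; the derivation is determined token-by-token.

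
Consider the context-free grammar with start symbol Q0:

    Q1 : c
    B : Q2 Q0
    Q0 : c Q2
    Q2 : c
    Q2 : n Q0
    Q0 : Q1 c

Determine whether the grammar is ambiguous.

Ambiguous

Witness: c c

Derivation 1: Q0 ⇒ c Q2 ⇒ c c
Derivation 2: Q0 ⇒ Q1 c ⇒ c c

Two distinct leftmost derivations for the same string.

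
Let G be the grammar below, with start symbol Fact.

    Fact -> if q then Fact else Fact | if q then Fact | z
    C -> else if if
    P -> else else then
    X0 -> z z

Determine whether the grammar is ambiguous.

Witness: if q then if q then z else z

Derivation 1: Fact ⇒ if q then Fact else Fact ⇒ if q then if q then Fact else Fact ⇒ if q then if q then z else Fact ⇒ if q then if q then z else z
Derivation 2: Fact ⇒ if q then Fact ⇒ if q then if q then Fact else Fact ⇒ if q then if q then z else Fact ⇒ if q then if q then z else z

Two distinct leftmost derivations for the same string.

Ambiguous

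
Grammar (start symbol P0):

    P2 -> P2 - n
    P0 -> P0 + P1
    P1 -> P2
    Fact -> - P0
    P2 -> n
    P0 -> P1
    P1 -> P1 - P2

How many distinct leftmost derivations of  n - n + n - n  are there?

Parse trees for n - n + n - n:
  [P0 [P0 [P1 [P2 [P2 n] - n]]] + [P1 [P2 [P2 n] - n]]]
  [P0 [P0 [P1 [P2 [P2 n] - n]]] + [P1 [P1 [P2 n]] - [P2 n]]]
  [P0 [P0 [P1 [P1 [P2 n]] - [P2 n]]] + [P1 [P2 [P2 n] - n]]]
  [P0 [P0 [P1 [P1 [P2 n]] - [P2 n]]] + [P1 [P1 [P2 n]] - [P2 n]]]

4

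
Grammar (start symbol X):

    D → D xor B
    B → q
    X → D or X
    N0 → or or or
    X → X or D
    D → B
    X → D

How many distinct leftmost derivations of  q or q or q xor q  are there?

Parse trees for q or q or q xor q:
  [X [D [B q]] or [X [D [B q]] or [X [D [D [B q]] xor [B q]]]]]
  [X [D [B q]] or [X [X [D [B q]]] or [D [D [B q]] xor [B q]]]]
  [X [X [D [B q]] or [X [D [B q]]]] or [D [D [B q]] xor [B q]]]
  [X [X [X [D [B q]]] or [D [B q]]] or [D [D [B q]] xor [B q]]]

4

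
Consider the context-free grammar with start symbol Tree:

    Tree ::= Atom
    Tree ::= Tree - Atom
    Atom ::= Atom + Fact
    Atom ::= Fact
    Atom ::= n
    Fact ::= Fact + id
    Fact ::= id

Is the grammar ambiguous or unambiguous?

Witness: id + id

Derivation 1: Tree ⇒ Atom ⇒ Atom + Fact ⇒ Fact + Fact ⇒ id + Fact ⇒ id + id
Derivation 2: Tree ⇒ Atom ⇒ Fact ⇒ Fact + id ⇒ id + id

Two distinct leftmost derivations for the same string.

Ambiguous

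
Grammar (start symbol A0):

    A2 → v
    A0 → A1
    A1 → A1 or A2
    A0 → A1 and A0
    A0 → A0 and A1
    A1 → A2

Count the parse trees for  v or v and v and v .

Parse trees for v or v and v and v:
  [A0 [A1 [A1 [A2 v]] or [A2 v]] and [A0 [A1 [A2 v]] and [A0 [A1 [A2 v]]]]]
  [A0 [A1 [A1 [A2 v]] or [A2 v]] and [A0 [A0 [A1 [A2 v]]] and [A1 [A2 v]]]]
  [A0 [A0 [A1 [A1 [A2 v]] or [A2 v]] and [A0 [A1 [A2 v]]]] and [A1 [A2 v]]]
  [A0 [A0 [A0 [A1 [A1 [A2 v]] or [A2 v]]] and [A1 [A2 v]]] and [A1 [A2 v]]]

4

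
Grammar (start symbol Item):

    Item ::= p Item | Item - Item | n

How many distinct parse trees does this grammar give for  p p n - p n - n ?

12

Parse trees for p p n - p n - n (showing first 6 of 12):
  [Item p [Item p [Item [Item n] - [Item p [Item [Item n] - [Item n]]]]]]
  [Item p [Item p [Item [Item n] - [Item [Item p [Item n]] - [Item n]]]]]
  [Item p [Item p [Item [Item [Item n] - [Item p [Item n]]] - [Item n]]]]
  [Item p [Item [Item p [Item n]] - [Item p [Item [Item n] - [Item n]]]]]
  [Item p [Item [Item p [Item n]] - [Item [Item p [Item n]] - [Item n]]]]
  [Item p [Item [Item p [Item [Item n] - [Item p [Item n]]]] - [Item n]]]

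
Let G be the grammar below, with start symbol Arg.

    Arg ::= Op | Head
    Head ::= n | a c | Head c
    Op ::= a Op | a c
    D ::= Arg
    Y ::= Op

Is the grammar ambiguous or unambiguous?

Witness: a c

Derivation 1: Arg ⇒ Op ⇒ a c
Derivation 2: Arg ⇒ Head ⇒ a c

Two distinct leftmost derivations for the same string.

Ambiguous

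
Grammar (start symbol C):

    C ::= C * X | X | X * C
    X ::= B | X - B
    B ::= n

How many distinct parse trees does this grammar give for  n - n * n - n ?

2

Parse trees for n - n * n - n:
  [C [C [X [X [B n]] - [B n]]] * [X [X [B n]] - [B n]]]
  [C [X [X [B n]] - [B n]] * [C [X [X [B n]] - [B n]]]]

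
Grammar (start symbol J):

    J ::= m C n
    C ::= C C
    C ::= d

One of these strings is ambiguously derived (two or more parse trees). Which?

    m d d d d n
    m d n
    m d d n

m d d d d n: 5 trees
m d n: 1 tree
m d d n: 1 tree

m d d d d n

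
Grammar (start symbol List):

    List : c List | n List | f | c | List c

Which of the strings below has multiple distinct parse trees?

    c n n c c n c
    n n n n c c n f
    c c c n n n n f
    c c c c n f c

c c c c n f c

c n n c c n c: 1 tree
n n n n c c n f: 1 tree
c c c n n n n f: 1 tree
c c c c n f c: 6 trees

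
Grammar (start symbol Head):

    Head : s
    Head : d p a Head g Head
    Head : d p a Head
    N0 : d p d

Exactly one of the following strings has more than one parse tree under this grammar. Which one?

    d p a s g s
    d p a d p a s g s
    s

d p a s g s: 1 tree
d p a d p a s g s: 2 trees
s: 1 tree

d p a d p a s g s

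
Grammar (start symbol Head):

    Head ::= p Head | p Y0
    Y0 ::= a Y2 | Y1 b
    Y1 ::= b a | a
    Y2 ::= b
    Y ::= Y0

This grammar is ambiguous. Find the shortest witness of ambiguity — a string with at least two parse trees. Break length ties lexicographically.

length 3: p a b has 2 parse trees

Two derivations of p a b:
  Head ⇒ p Y0 ⇒ p a Y2 ⇒ p a b
  Head ⇒ p Y0 ⇒ p Y1 b ⇒ p a b

p a b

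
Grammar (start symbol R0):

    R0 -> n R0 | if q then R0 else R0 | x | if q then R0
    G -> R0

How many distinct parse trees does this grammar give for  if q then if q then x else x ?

Parse trees for if q then if q then x else x:
  [R0 if q then [R0 if q then [R0 x]] else [R0 x]]
  [R0 if q then [R0 if q then [R0 x] else [R0 x]]]

2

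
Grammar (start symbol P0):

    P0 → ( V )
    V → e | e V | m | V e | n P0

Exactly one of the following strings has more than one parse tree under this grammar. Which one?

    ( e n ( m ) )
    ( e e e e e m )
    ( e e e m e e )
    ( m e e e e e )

( e e e m e e )

( e n ( m ) ): 1 tree
( e e e e e m ): 1 tree
( e e e m e e ): 10 trees
( m e e e e e ): 1 tree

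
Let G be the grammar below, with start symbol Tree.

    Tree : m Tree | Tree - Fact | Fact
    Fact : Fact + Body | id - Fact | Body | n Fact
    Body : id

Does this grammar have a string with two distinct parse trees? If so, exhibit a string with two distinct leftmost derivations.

Ambiguous

Witness: id - id

Derivation 1: Tree ⇒ Tree - Fact ⇒ Fact - Fact ⇒ Body - Fact ⇒ id - Fact ⇒ id - Body ⇒ id - id
Derivation 2: Tree ⇒ Fact ⇒ id - Fact ⇒ id - Body ⇒ id - id

Two distinct leftmost derivations for the same string.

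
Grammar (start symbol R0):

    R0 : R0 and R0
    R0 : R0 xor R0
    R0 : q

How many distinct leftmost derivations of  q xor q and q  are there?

2

Parse trees for q xor q and q:
  [R0 [R0 [R0 q] xor [R0 q]] and [R0 q]]
  [R0 [R0 q] xor [R0 [R0 q] and [R0 q]]]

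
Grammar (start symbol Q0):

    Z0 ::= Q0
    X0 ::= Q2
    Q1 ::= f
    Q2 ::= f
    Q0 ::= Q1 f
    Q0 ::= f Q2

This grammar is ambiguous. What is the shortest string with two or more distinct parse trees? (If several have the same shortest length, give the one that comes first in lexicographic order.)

f f

length 2: f f has 2 parse trees

Two derivations of f f:
  Q0 ⇒ Q1 f ⇒ f f
  Q0 ⇒ f Q2 ⇒ f f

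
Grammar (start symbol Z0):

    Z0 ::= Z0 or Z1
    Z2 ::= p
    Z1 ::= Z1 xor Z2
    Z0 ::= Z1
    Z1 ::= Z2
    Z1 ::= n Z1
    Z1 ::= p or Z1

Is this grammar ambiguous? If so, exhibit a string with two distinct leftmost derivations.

Ambiguous

Witness: p or p

Derivation 1: Z0 ⇒ Z0 or Z1 ⇒ Z1 or Z1 ⇒ Z2 or Z1 ⇒ p or Z1 ⇒ p or Z2 ⇒ p or p
Derivation 2: Z0 ⇒ Z1 ⇒ p or Z1 ⇒ p or Z2 ⇒ p or p

Two distinct leftmost derivations for the same string.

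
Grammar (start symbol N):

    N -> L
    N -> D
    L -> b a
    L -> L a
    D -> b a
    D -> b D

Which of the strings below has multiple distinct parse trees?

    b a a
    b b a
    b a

b a

b a a: 1 tree
b b a: 1 tree
b a: 2 trees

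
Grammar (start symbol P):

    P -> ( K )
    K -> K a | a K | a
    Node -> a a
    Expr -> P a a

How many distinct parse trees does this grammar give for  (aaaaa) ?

16

Parse trees for (aaaaa) (showing first 6 of 16):
  [P ( [K [K [K [K [K a] a] a] a] a] )]
  [P ( [K [K [K [K a [K a]] a] a] a] )]
  [P ( [K [K [K a [K [K a] a]] a] a] )]
  [P ( [K [K [K a [K a [K a]]] a] a] )]
  [P ( [K [K a [K [K [K a] a] a]] a] )]
  [P ( [K [K a [K [K a [K a]] a]] a] )]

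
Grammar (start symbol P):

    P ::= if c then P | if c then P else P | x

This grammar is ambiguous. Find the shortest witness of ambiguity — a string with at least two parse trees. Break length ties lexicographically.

length 1: no string has ≥2 trees
length 4: no string has ≥2 trees
length 6: no string has ≥2 trees
length 7: no string has ≥2 trees
length 9: if c then if c then x else x has 2 parse trees

Two derivations of if c then if c then x else x:
  P ⇒ if c then P ⇒ if c then if c then P else P ⇒ if c then if c then x else P ⇒ if c then if c then x else x
  P ⇒ if c then P else P ⇒ if c then if c then P else P ⇒ if c then if c then x else P ⇒ if c then if c then x else x

if c then if c then x else x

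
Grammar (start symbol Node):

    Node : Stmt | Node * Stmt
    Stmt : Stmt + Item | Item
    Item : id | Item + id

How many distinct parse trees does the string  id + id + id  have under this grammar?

4

Parse trees for id + id + id:
  [Node [Stmt [Stmt [Item id]] + [Item [Item id] + id]]]
  [Node [Stmt [Stmt [Stmt [Item id]] + [Item id]] + [Item id]]]
  [Node [Stmt [Stmt [Item [Item id] + id]] + [Item id]]]
  [Node [Stmt [Item [Item [Item id] + id] + id]]]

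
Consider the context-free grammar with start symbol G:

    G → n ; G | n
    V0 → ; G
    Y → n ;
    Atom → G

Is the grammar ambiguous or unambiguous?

Unambiguous

(V0, Y, Atom are unreachable from G, so their rules don't affect L(G).) The reachable grammar is A → atom sep A | atom. Each atom is followed by either the separator (recurse) or end-of-string (stop) — no choice point.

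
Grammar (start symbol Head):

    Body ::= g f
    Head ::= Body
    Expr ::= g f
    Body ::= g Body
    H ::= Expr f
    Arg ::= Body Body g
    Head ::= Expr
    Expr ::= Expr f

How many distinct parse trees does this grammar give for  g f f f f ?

Parse trees for g f f f f:
  [Head [Expr [Expr [Expr [Expr g f] f] f] f]]

1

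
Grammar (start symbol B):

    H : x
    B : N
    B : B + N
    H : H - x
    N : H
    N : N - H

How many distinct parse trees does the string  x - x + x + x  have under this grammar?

Parse trees for x - x + x + x:
  [B [B [B [N [H [H x] - x]]] + [N [H x]]] + [N [H x]]]
  [B [B [B [N [N [H x]] - [H x]]] + [N [H x]]] + [N [H x]]]

2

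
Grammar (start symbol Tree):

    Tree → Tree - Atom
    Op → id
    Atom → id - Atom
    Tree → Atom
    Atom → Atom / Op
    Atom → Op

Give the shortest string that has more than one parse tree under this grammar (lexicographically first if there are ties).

length 1: no string has ≥2 trees
length 3: id - id has 2 parse trees

Two derivations of id - id:
  Tree ⇒ Tree - Atom ⇒ Atom - Atom ⇒ Op - Atom ⇒ id - Atom ⇒ id - Op ⇒ id - id
  Tree ⇒ Atom ⇒ id - Atom ⇒ id - Op ⇒ id - id

id - id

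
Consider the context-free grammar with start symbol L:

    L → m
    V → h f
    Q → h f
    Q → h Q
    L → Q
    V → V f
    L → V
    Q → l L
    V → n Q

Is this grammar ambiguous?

Ambiguous

Witness: h f

Derivation 1: L ⇒ Q ⇒ h f
Derivation 2: L ⇒ V ⇒ h f

Two distinct leftmost derivations for the same string.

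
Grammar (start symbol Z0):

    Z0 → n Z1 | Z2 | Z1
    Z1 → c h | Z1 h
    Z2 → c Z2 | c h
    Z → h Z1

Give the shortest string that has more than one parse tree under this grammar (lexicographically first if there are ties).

c h

length 2: c h has 2 parse trees

Two derivations of c h:
  Z0 ⇒ Z2 ⇒ c h
  Z0 ⇒ Z1 ⇒ c h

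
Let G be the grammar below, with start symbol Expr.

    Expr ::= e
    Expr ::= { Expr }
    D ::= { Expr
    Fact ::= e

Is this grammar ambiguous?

Unambiguous

(D, Fact are unreachable from Expr, so their rules don't affect L(Expr).) L(Expr) is { openⁿ atom closeⁿ : n ≥ 0 }. The bracket depth fixes n, and the derivation is forced at every step.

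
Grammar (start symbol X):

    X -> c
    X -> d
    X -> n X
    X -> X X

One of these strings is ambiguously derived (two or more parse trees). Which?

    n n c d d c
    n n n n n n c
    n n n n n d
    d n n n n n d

n n c d d c: 28 trees
n n n n n n c: 1 tree
n n n n n d: 1 tree
d n n n n n d: 1 tree

n n c d d c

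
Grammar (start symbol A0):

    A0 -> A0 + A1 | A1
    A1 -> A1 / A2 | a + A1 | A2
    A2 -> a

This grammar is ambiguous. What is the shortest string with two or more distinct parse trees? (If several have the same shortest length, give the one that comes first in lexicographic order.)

length 1: no string has ≥2 trees
length 3: a + a has 2 parse trees

Two derivations of a + a:
  A0 ⇒ A0 + A1 ⇒ A1 + A1 ⇒ A2 + A1 ⇒ a + A1 ⇒ a + A2 ⇒ a + a
  A0 ⇒ A1 ⇒ a + A1 ⇒ a + A2 ⇒ a + a

a + a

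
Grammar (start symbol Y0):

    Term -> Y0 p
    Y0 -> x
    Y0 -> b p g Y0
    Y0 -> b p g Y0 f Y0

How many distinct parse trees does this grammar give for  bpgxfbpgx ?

Parse trees for bpgxfbpgx:
  [Y0 b p g [Y0 x] f [Y0 b p g [Y0 x]]]

1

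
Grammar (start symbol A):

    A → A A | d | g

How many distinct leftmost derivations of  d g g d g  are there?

Parse trees for d g g d g (showing first 6 of 14):
  [A [A d] [A [A g] [A [A g] [A [A d] [A g]]]]]
  [A [A d] [A [A g] [A [A [A g] [A d]] [A g]]]]
  [A [A d] [A [A [A g] [A g]] [A [A d] [A g]]]]
  [A [A d] [A [A [A g] [A [A g] [A d]]] [A g]]]
  [A [A d] [A [A [A [A g] [A g]] [A d]] [A g]]]
  [A [A [A d] [A g]] [A [A g] [A [A d] [A g]]]]

14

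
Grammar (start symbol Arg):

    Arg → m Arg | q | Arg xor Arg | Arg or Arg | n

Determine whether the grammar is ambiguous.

Witness: m n or n

Derivation 1: Arg ⇒ m Arg ⇒ m Arg or Arg ⇒ m n or Arg ⇒ m n or n
Derivation 2: Arg ⇒ Arg or Arg ⇒ m Arg or Arg ⇒ m n or Arg ⇒ m n or n

Two distinct leftmost derivations for the same string.

Ambiguous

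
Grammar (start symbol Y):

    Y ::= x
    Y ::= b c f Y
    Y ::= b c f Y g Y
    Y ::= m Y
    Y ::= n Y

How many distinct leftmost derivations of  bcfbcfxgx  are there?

Parse trees for bcfbcfxgx:
  [Y b c f [Y b c f [Y x] g [Y x]]]
  [Y b c f [Y b c f [Y x]] g [Y x]]

2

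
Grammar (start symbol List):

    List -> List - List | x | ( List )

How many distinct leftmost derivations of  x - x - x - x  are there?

Parse trees for x - x - x - x:
  [List [List x] - [List [List x] - [List [List x] - [List x]]]]
  [List [List x] - [List [List [List x] - [List x]] - [List x]]]
  [List [List [List x] - [List x]] - [List [List x] - [List x]]]
  [List [List [List x] - [List [List x] - [List x]]] - [List x]]
  [List [List [List [List x] - [List x]] - [List x]] - [List x]]

5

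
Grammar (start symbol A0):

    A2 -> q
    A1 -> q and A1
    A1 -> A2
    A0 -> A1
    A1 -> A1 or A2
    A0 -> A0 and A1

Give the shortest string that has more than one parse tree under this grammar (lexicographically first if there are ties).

q and q

length 1: no string has ≥2 trees
length 3: q and q has 2 parse trees

Two derivations of q and q:
  A0 ⇒ A1 ⇒ q and A1 ⇒ q and A2 ⇒ q and q
  A0 ⇒ A0 and A1 ⇒ A1 and A1 ⇒ A2 and A1 ⇒ q and A1 ⇒ q and A2 ⇒ q and q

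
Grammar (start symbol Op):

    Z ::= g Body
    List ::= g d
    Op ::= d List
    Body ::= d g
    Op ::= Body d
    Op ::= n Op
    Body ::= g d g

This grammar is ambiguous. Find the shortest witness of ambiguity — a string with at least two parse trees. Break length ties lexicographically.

d g d

length 3: d g d has 2 parse trees

Two derivations of d g d:
  Op ⇒ d List ⇒ d g d
  Op ⇒ Body d ⇒ d g d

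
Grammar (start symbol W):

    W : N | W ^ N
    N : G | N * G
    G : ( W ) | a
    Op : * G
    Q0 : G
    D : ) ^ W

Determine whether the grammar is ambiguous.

Unambiguous

(Op, Q0, D are unreachable from W, so their rules don't affect L(W).) W → W ^ N | N  ;  N → N * G | G  — a left-associative chain with G at the bottom. Each string factors uniquely by precedence.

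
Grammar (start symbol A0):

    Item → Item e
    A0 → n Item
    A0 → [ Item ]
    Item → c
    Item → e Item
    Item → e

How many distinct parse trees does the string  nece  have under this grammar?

Parse trees for nece:
  [A0 n [Item [Item e [Item c]] e]]
  [A0 n [Item e [Item [Item c] e]]]

2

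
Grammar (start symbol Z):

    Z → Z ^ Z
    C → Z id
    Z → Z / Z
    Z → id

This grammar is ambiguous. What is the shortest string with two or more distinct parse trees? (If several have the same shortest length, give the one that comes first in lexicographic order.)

length 1: no string has ≥2 trees
length 3: no string has ≥2 trees
length 5: id / id / id has 2 parse trees

Two derivations of id / id / id:
  Z ⇒ Z / Z ⇒ Z / Z / Z ⇒ id / Z / Z ⇒ id / id / Z ⇒ id / id / id
  Z ⇒ Z / Z ⇒ id / Z ⇒ id / Z / Z ⇒ id / id / Z ⇒ id / id / id

id / id / id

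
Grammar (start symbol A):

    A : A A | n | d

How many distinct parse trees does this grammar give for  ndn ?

Parse trees for ndn:
  [A [A n] [A [A d] [A n]]]
  [A [A [A n] [A d]] [A n]]

2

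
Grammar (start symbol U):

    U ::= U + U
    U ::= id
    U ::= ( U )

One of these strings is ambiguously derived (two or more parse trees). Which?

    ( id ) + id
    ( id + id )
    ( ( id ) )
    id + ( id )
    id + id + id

( id ) + id: 1 tree
( id + id ): 1 tree
( ( id ) ): 1 tree
id + ( id ): 1 tree
id + id + id: 2 trees

id + id + id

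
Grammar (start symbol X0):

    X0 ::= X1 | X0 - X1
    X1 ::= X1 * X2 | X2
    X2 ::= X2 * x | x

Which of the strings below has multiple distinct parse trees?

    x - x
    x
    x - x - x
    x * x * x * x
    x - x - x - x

x * x * x * x

x - x: 1 tree
x: 1 tree
x - x - x: 1 tree
x * x * x * x: 8 trees
x - x - x - x: 1 tree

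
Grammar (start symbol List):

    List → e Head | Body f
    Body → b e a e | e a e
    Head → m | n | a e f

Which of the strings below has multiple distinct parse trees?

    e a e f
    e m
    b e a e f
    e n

e a e f

e a e f: 2 trees
e m: 1 tree
b e a e f: 1 tree
e n: 1 tree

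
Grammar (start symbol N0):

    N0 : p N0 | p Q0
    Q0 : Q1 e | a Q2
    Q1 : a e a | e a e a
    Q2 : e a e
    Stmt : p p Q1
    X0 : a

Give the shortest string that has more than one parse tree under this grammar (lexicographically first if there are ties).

p a e a e

length 5: p a e a e has 2 parse trees

Two derivations of p a e a e:
  N0 ⇒ p Q0 ⇒ p Q1 e ⇒ p a e a e
  N0 ⇒ p Q0 ⇒ p a Q2 ⇒ p a e a e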